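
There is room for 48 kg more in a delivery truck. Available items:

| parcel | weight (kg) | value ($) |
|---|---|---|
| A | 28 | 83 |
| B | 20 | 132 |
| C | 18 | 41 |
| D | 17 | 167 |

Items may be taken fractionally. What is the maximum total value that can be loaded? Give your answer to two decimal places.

Ratios (sorted): D 9.82, B 6.60, A 2.96, C 2.28
take D (17 @ 167); take B (20 @ 132); take 11/28 of A → 32.61. Capacity used 48/48.
Total value = 331.61

331.61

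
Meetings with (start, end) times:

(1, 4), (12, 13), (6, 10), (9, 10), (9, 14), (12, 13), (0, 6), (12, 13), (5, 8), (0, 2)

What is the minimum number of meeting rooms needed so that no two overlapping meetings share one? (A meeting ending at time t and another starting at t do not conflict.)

4

The answer is the maximum number of intervals overlapping at any instant.
starts: [0, 0, 1, 5, 6, 9, 9, 12, 12, 12]
ends:   [2, 4, 6, 8, 10, 10, 13, 13, 13, 14]
s0→1 s0→2 s1→3 e2→2 e4→1 s5→2 e6→1 s6→2 e8→1 s9→2 s9→3 e10→2 e10→1 s12→2 s12→3 s12→4  — peak 4.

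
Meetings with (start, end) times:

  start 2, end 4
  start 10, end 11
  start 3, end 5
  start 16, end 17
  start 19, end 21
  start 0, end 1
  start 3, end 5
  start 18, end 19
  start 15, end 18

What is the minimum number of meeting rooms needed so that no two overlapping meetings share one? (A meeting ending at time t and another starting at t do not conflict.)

3

Events (time:±→running): 0:+→1 1:-→0 2:+→1 3:+→2 3:+→3 … peak 3.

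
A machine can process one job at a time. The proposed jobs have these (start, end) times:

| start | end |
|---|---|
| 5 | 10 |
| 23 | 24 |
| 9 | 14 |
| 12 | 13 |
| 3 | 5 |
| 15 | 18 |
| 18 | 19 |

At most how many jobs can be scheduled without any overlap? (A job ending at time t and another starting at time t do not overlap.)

Sort by end time and greedily take each interval whose start is ≥ the last chosen end.
Sorted by end: (3,5)  (5,10)  (12,13)  (9,14)  (15,18)  (18,19)  (23,24)
take (3,5); take (5,10); take (12,13); take (15,18); take (18,19); take (23,24).
Selected 6 jobs.

6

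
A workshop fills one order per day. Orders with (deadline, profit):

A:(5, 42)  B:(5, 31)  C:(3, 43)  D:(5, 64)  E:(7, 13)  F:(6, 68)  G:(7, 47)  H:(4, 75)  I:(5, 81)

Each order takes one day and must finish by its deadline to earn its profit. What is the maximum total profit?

Take jobs in profit order; each goes to the latest open slot no later than its deadline.
By profit: I(d5,81), H(d4,75), F(d6,68), D(d5,64), G(d7,47), C(d3,43), A(d5,42), B(d5,31), E(d7,13)
I→slot 5; H→slot 4; F→slot 6; D→slot 3; G→slot 7; C→slot 2; A→slot 1; B skipped; E skipped.
Profit = 42 + 43 + 64 + 75 + 81 + 68 + 47 = 420

420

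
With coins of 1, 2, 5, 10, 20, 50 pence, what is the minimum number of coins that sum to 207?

6

Use the largest denomination that fits, subtract, and repeat.
207 − 4×50→7 − 1×5→2 − 1×2→0
Total coins = 4 + 1 + 1 = 6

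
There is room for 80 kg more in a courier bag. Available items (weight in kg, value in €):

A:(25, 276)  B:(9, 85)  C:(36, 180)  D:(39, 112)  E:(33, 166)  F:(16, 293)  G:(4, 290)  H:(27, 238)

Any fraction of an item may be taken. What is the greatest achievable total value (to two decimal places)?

1173.19

Greedy by value/weight ratio, highest first.
Ratios (sorted): G 72.50, F 18.31, A 11.04, B 9.44, H 8.81, E 5.03, C 5.00, D 2.87
take G (4 @ 290); take F (16 @ 293); take A (25 @ 276); take B (9 @ 85); take 26/27 of H → 229.19. Capacity used 80/80.
Total value = 1173.19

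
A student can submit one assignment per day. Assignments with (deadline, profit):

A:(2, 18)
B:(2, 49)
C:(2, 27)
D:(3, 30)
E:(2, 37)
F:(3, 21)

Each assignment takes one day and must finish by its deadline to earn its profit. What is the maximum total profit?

116

Sort by profit descending; place each in the latest free slot ≤ its deadline.
Profit order: B=49 E=37 D=30 C=27 F=21 A=18
Assign: B→slot 2, E→slot 1, D→slot 3, C skipped, F skipped, A skipped.
Slots: [1:E] [2:B] [3:D]
Profit = 37 + 49 + 30 = 116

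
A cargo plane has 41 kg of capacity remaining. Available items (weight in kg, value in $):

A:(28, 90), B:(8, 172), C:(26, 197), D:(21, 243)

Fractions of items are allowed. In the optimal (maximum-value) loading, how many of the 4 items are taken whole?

Ratios (sorted): B 21.50, D 11.57, C 7.58, A 3.21
take B (8 @ 172); take D (21 @ 243); take 12/26 of C → 90.92. Capacity used 41/41.
2 item(s) taken whole; one partial (take 12/26 of C).

2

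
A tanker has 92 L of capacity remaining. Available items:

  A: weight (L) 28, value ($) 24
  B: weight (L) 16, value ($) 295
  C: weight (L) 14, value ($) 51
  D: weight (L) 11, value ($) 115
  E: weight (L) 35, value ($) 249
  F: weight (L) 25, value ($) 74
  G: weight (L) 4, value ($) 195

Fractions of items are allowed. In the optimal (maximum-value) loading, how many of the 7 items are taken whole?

5

Sort by value per unit weight and fill in that order.
Ratios (sorted): G 48.75, B 18.44, D 10.45, E 7.11, C 3.64, F 2.96, A 0.86
take G (4 @ 195); take B (16 @ 295); take D (11 @ 115); take E (35 @ 249); take C (14 @ 51); take 12/25 of F → 35.52. Capacity used 92/92.
5 item(s) taken whole; one partial (take 12/25 of F).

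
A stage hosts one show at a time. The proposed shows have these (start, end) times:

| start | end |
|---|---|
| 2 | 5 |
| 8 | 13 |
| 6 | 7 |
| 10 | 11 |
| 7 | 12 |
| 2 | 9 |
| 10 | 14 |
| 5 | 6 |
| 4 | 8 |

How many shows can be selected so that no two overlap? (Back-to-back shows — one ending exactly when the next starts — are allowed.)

Sort by end time and greedily take each interval whose start is ≥ the last chosen end.
By end time: (2,5), (5,6), (6,7), (4,8), (2,9), (10,11), (7,12), (8,13), (10,14).
Pick (2,5); next start ≥ 5 → (5,6); next start ≥ 6 → (6,7); next start ≥ 7 → (10,11).
Selected 4 shows.

4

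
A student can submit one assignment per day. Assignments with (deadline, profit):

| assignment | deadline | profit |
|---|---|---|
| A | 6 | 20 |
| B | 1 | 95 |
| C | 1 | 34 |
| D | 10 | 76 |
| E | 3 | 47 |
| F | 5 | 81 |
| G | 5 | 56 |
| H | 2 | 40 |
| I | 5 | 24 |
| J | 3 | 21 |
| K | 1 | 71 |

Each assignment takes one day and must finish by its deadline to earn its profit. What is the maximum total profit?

415

Sort by profit descending; place each in the latest free slot ≤ its deadline.
By profit: B(d1,95), F(d5,81), D(d10,76), K(d1,71), G(d5,56), E(d3,47), H(d2,40), C(d1,34), I(d5,24), J(d3,21), A(d6,20)
B→slot 1; F→slot 5; D→slot 10; K skipped; G→slot 4; E→slot 3; H→slot 2; C skipped; I skipped; J skipped; A→slot 6.
Profit = 95 + 40 + 47 + 56 + 81 + 20 + 76 = 415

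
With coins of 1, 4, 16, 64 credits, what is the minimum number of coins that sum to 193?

Use the largest denomination that fits, subtract, and repeat.
193 = 3×64 + 1×1
Total coins = 3 + 1 = 4

4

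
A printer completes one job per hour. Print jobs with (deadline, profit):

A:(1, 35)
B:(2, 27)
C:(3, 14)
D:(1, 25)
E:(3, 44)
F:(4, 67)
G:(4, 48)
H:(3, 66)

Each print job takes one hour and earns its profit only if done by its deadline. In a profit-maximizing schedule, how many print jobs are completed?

Profit order: F=67 H=66 G=48 E=44 A=35 B=27 D=25 C=14
Assign: F→slot 4, H→slot 3, G→slot 2, E→slot 1, A skipped, B skipped, D skipped, C skipped.
Slots: [1:E] [2:G] [3:H] [4:F]
4 of 8 scheduled.

4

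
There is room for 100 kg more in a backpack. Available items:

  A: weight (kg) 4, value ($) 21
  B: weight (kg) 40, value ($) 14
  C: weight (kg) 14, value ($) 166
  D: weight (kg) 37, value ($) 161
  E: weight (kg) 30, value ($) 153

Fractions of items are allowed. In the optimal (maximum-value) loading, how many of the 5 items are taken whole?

Sort by value per unit weight and fill in that order.
Order: C (166/14=11.86) > A (21/4=5.25) > E (153/30=5.10) > D (161/37=4.35) > B (14/40=0.35)
Fill: take C (14 @ 166) → take A (4 @ 21) → take E (30 @ 153) → take D (37 @ 161) → take 15/40 of B → 5.25; 100/100 used.
4 item(s) taken whole; one partial (take 15/40 of B).

4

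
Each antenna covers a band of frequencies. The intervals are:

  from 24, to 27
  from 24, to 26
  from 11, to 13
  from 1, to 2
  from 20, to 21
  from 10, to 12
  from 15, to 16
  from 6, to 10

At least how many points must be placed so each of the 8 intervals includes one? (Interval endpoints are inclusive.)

Sort by right endpoint; whenever an interval is uncovered, place a point at its right end.
Sorted: [1,2] [6,10] [10,12] [11,13] [15,16] [20,21] [24,26] [24,27]
{[1,2]} hit by 2; {[6,10],[10,12]} hit by 10; {[11,13]} hit by 13; {[15,16]} hit by 16; {[20,21]} hit by 21; {[24,26],[24,27]} hit by 26.
Points: 2, 10, 13, 16, 21, 26 (6 total).

6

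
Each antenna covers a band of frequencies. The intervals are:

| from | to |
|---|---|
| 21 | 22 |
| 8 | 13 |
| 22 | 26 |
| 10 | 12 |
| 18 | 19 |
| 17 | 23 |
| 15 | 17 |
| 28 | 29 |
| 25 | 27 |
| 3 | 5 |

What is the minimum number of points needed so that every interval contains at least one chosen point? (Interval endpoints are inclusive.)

Process intervals by earliest right end; each time one isn't hit yet, stab at its right endpoint.
By right end: [3,5]  [10,12]  [8,13]  [15,17]  [18,19]  [21,22]  [17,23]  [22,26]  [25,27]  [28,29]
[3,5] uncovered → point at 5; [10,12] uncovered → point at 12; [15,17] uncovered → point at 17; [18,19] uncovered → point at 19; [21,22] uncovered → point at 22; [25,27] uncovered → point at 27; [28,29] uncovered → point at 29.
Points: 5, 12, 17, 19, 22, 27, 29 (7 total).

7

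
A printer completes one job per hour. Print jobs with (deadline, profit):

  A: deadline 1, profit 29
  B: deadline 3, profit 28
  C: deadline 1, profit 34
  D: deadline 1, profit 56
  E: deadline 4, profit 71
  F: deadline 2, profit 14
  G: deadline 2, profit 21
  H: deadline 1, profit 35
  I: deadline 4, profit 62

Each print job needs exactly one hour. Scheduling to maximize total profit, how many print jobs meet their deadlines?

4

Take jobs in profit order; each goes to the latest open slot no later than its deadline.
Profit order: E=71 I=62 D=56 H=35 C=34 A=29 B=28 G=21 F=14
Assign: E→slot 4, I→slot 3, D→slot 1, H skipped, C skipped, A skipped, B→slot 2, G skipped, F skipped.
Slots: [1:D] [2:B] [3:I] [4:E]
4 of 9 scheduled.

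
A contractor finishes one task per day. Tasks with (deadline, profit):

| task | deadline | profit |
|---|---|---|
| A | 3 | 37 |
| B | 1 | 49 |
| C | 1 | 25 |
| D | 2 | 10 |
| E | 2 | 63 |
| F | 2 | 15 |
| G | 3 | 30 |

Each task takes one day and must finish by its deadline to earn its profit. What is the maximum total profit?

By profit: E(d2,63), B(d1,49), A(d3,37), G(d3,30), C(d1,25), F(d2,15), D(d2,10)
E→slot 2; B→slot 1; A→slot 3; G skipped; C skipped; F skipped; D skipped.
Profit = 49 + 63 + 37 = 149

149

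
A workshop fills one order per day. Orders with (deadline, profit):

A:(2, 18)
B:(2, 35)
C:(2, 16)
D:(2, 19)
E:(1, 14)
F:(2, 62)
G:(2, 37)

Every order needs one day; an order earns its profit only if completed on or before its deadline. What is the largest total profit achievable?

99

Take jobs in profit order; each goes to the latest open slot no later than its deadline.
Profit order: F=62 G=37 B=35 D=19 A=18 C=16 E=14
Assign: F→slot 2, G→slot 1, B skipped, D skipped, A skipped, C skipped, E skipped.
Slots: [1:G] [2:F]
Profit = 37 + 62 = 99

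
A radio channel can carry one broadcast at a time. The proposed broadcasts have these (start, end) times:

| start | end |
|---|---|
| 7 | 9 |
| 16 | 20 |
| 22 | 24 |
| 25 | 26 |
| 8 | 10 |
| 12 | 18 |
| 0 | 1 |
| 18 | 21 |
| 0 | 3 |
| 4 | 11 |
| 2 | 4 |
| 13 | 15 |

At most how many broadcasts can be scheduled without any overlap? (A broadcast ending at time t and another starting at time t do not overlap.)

7

Sorted by end: (0,1)  (0,3)  (2,4)  (7,9)  (8,10)  (4,11)  (13,15)  (12,18)  (16,20)  (18,21)  (22,24)  (25,26)
take (0,1); skip (0,3); take (2,4); take (7,9); skip (8,10); take (13,15); skip (12,18); take (16,20); take (22,24); take (25,26).
Selected 7 broadcasts.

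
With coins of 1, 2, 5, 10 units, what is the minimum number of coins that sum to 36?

36 = 3×10 + 1×5 + 1×1
Total coins = 3 + 1 + 1 = 5

5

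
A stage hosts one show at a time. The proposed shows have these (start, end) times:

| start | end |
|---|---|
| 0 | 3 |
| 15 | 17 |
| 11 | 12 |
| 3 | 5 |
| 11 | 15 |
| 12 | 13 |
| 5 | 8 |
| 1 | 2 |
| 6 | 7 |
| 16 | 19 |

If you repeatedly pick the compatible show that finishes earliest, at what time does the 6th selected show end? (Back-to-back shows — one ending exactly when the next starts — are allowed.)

Order by finish time; keep every interval that doesn't clash with the previous kept one.
Sorted by end: (1,2)  (0,3)  (3,5)  (6,7)  (5,8)  (11,12)  (12,13)  (11,15)  (15,17)  (16,19)
take (1,2); take (3,5); take (6,7); skip (5,8); take (11,12); take (12,13); take (15,17).
Selected: (1,2) (3,5) (6,7) (11,12) (12,13) (15,17)

17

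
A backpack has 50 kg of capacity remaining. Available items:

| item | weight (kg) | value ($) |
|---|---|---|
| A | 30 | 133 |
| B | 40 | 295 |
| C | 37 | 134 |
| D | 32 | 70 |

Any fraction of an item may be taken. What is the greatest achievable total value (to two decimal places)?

Order: B (295/40=7.38) > A (133/30=4.43) > C (134/37=3.62) > D (70/32=2.19)
Fill: take B (40 @ 295) → take 10/30 of A → 44.33; 50/50 used.
Total value = 339.33

339.33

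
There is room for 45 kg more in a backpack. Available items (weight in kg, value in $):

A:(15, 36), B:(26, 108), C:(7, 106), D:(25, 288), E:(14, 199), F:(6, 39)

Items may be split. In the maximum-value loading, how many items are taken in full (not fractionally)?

Order: C (106/7=15.14) > E (199/14=14.21) > D (288/25=11.52) > F (39/6=6.50) > B (108/26=4.15) > A (36/15=2.40)
Fill: take C (7 @ 106) → take E (14 @ 199) → take 24/25 of D → 276.48; 45/45 used.
2 item(s) taken whole; one partial (take 24/25 of D).

2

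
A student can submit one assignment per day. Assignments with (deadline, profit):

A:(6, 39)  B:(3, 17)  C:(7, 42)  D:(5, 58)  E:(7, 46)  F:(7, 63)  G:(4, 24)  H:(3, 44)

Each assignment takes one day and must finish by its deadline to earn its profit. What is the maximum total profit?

By profit: F(d7,63), D(d5,58), E(d7,46), H(d3,44), C(d7,42), A(d6,39), G(d4,24), B(d3,17)
F→slot 7; D→slot 5; E→slot 6; H→slot 3; C→slot 4; A→slot 2; G→slot 1; B skipped.
Profit = 24 + 39 + 44 + 42 + 58 + 46 + 63 = 316

316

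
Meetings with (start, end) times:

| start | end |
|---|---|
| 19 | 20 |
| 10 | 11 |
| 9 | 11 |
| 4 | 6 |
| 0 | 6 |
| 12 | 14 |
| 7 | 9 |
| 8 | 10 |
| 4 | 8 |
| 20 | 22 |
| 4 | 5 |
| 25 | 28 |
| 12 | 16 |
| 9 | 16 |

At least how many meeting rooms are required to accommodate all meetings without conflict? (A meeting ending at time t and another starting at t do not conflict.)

Count concurrent intervals with a sweep; the peak is the room count.
starts: [0, 4, 4, 4, 7, 8, 9, 9, 10, 12, 12, 19, 20, 25]
ends:   [5, 6, 6, 8, 9, 10, 11, 11, 14, 16, 16, 20, 22, 28]
s0→1 s4→2 s4→3 s4→4  — peak 4.

4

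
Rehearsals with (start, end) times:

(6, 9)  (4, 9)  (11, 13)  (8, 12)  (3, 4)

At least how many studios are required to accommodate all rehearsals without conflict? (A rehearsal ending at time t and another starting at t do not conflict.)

starts: [3, 4, 6, 8, 11]
ends:   [4, 9, 9, 12, 13]
s3→1 e4→0 s4→1 s6→2 s8→3  — peak 3.

3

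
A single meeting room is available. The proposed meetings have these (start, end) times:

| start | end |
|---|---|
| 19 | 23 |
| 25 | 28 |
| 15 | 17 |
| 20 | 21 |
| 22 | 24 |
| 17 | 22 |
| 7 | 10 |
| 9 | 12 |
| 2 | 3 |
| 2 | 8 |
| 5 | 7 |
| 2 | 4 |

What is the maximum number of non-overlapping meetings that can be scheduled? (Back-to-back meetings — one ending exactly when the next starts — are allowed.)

Sort by end time and greedily take each interval whose start is ≥ the last chosen end.
By end time: (2,3), (2,4), (5,7), (2,8), (7,10), (9,12), (15,17), (20,21), (17,22), (19,23), (22,24), (25,28).
Pick (2,3); next start ≥ 3 → (5,7); next start ≥ 7 → (7,10); next start ≥ 10 → (15,17); next start ≥ 17 → (20,21); next start ≥ 21 → (22,24); next start ≥ 24 → (25,28).
Selected 7 meetings.

7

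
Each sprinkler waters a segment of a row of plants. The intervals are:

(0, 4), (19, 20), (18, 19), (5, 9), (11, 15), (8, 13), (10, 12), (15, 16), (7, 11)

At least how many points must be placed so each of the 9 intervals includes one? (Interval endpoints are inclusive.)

Sort by right endpoint; whenever an interval is uncovered, place a point at its right end.
Sorted: [0,4] [5,9] [7,11] [10,12] [8,13] [11,15] [15,16] [18,19] [19,20]
{[0,4]} hit by 4; {[5,9],[7,11]} hit by 9; {[10,12],[8,13],[11,15]} hit by 12; {[15,16]} hit by 16; {[18,19],[19,20]} hit by 19.
Points: 4, 9, 12, 16, 19 (5 total).

5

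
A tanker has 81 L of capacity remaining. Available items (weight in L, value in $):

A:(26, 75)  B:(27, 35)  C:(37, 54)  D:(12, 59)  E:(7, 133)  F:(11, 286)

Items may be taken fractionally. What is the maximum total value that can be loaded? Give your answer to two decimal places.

Ratios (sorted): F 26.00, E 19.00, D 4.92, A 2.88, C 1.46, B 1.30
take F (11 @ 286); take E (7 @ 133); take D (12 @ 59); take A (26 @ 75); take 25/37 of C → 36.49. Capacity used 81/81.
Total value = 589.49

589.49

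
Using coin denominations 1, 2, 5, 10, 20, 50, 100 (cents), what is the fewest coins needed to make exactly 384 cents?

8

384 = 3×100 + 1×50 + 1×20 + 1×10 + 2×2
Total coins = 3 + 1 + 1 + 1 + 2 = 8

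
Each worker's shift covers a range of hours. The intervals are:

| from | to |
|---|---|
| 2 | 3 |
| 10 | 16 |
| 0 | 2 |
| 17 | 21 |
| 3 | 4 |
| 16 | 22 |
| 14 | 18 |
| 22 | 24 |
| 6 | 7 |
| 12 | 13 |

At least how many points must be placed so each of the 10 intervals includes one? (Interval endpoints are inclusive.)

6

Process intervals by earliest right end; each time one isn't hit yet, stab at its right endpoint.
By right end: [0,2]  [2,3]  [3,4]  [6,7]  [12,13]  [10,16]  [14,18]  [17,21]  [16,22]  [22,24]
[0,2] uncovered → point at 2; [3,4] uncovered → point at 4; [6,7] uncovered → point at 7; [12,13] uncovered → point at 13; [14,18] uncovered → point at 18; [22,24] uncovered → point at 24.
Points: 2, 4, 7, 13, 18, 24 (6 total).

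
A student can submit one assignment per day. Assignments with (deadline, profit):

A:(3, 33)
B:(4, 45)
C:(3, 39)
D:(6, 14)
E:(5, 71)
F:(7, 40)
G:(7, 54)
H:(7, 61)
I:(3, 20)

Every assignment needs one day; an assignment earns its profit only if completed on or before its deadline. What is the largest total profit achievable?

343

Take jobs in profit order; each goes to the latest open slot no later than its deadline.
By profit: E(d5,71), H(d7,61), G(d7,54), B(d4,45), F(d7,40), C(d3,39), A(d3,33), I(d3,20), D(d6,14)
E→slot 5; H→slot 7; G→slot 6; B→slot 4; F→slot 3; C→slot 2; A→slot 1; I skipped; D skipped.
Profit = 33 + 39 + 40 + 45 + 71 + 54 + 61 = 343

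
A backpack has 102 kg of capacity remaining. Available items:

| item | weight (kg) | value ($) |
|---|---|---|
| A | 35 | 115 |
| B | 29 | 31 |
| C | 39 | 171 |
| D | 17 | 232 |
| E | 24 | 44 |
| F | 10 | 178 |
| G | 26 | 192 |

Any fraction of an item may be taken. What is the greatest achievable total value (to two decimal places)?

805.86

Greedy by value/weight ratio, highest first.
Order: F (178/10=17.80) > D (232/17=13.65) > G (192/26=7.38) > C (171/39=4.38) > A (115/35=3.29) > E (44/24=1.83) > B (31/29=1.07)
Fill: take F (10 @ 178) → take D (17 @ 232) → take G (26 @ 192) → take C (39 @ 171) → take 10/35 of A → 32.86; 102/102 used.
Total value = 805.86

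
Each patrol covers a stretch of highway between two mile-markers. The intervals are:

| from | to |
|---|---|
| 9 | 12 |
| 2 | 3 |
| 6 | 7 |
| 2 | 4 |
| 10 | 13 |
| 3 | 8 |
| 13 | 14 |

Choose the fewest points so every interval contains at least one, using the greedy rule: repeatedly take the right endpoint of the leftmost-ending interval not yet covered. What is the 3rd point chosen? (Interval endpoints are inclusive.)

12

By right end: [2,3]  [2,4]  [6,7]  [3,8]  [9,12]  [10,13]  [13,14]
[2,3] uncovered → point at 3; [6,7] uncovered → point at 7; [9,12] uncovered → point at 12; [13,14] uncovered → point at 14.
Points: 3, 7, 12, 14 (4 total).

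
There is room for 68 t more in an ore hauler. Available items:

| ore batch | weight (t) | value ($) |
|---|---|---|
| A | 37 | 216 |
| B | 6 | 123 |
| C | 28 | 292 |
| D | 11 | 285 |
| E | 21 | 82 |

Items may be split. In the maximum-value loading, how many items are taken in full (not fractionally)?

Greedy by value/weight ratio, highest first.
Ratios (sorted): D 25.91, B 20.50, C 10.43, A 5.84, E 3.90
take D (11 @ 285); take B (6 @ 123); take C (28 @ 292); take 23/37 of A → 134.27. Capacity used 68/68.
3 item(s) taken whole; one partial (take 23/37 of A).

3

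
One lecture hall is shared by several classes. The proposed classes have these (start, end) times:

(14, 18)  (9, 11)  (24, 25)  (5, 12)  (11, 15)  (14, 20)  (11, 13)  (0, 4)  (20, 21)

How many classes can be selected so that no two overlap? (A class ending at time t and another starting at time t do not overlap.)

Sorted by end: (0,4)  (9,11)  (5,12)  (11,13)  (11,15)  (14,18)  (14,20)  (20,21)  (24,25)
take (0,4); take (9,11); skip (5,12); take (11,13); take (14,18); take (20,21); take (24,25).
Selected 6 classes.

6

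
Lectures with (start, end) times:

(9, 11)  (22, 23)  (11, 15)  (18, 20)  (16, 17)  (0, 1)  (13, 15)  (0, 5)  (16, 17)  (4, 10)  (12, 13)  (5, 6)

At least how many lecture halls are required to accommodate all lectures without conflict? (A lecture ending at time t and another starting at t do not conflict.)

2

The answer is the maximum number of intervals overlapping at any instant.
Events (time:±→running): 0:+→1 0:+→2 … peak 2.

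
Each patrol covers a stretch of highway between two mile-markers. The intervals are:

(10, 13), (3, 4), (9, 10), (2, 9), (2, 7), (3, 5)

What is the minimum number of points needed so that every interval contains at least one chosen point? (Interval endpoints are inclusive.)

2

Sorted: [3,4] [3,5] [2,7] [2,9] [9,10] [10,13]
{[3,4],[3,5],[2,7],[2,9]} hit by 4; {[9,10],[10,13]} hit by 10.
Points: 4, 10 (2 total).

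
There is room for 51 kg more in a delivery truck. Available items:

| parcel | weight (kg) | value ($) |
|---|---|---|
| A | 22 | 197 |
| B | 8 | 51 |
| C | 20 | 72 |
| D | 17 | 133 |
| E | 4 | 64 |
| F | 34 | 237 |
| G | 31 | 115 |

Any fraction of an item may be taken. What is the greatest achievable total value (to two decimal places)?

449.76

Sort by value per unit weight and fill in that order.
Order: E (64/4=16.00) > A (197/22=8.95) > D (133/17=7.82) > F (237/34=6.97) > B (51/8=6.38) > G (115/31=3.71) > C (72/20=3.60)
Fill: take E (4 @ 64) → take A (22 @ 197) → take D (17 @ 133) → take 8/34 of F → 55.76; 51/51 used.
Total value = 449.76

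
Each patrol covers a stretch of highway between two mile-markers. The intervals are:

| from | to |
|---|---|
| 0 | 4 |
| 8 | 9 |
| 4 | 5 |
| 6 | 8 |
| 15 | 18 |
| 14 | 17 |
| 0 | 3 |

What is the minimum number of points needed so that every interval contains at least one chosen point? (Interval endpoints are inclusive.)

4

Process intervals by earliest right end; each time one isn't hit yet, stab at its right endpoint.
Sorted: [0,3] [0,4] [4,5] [6,8] [8,9] [14,17] [15,18]
{[0,3],[0,4]} hit by 3; {[4,5]} hit by 5; {[6,8],[8,9]} hit by 8; {[14,17],[15,18]} hit by 17.
Points: 3, 5, 8, 17 (4 total).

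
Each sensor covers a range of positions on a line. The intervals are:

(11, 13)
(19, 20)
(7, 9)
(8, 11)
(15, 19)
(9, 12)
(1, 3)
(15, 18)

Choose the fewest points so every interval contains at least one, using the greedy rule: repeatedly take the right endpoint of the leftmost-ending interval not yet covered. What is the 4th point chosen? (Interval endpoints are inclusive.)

Sort by right endpoint; whenever an interval is uncovered, place a point at its right end.
By right end: [1,3]  [7,9]  [8,11]  [9,12]  [11,13]  [15,18]  [15,19]  [19,20]
[1,3] uncovered → point at 3; [7,9] uncovered → point at 9; [11,13] uncovered → point at 13; [15,18] uncovered → point at 18; [19,20] uncovered → point at 20.
Points: 3, 9, 13, 18, 20 (5 total).

18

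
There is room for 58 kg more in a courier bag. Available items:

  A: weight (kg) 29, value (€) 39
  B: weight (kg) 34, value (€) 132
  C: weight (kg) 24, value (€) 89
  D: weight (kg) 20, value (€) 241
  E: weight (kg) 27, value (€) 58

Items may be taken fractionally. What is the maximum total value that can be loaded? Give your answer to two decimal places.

Greedy by value/weight ratio, highest first.
Ratios (sorted): D 12.05, B 3.88, C 3.71, E 2.15, A 1.34
take D (20 @ 241); take B (34 @ 132); take 4/24 of C → 14.83. Capacity used 58/58.
Total value = 387.83

387.83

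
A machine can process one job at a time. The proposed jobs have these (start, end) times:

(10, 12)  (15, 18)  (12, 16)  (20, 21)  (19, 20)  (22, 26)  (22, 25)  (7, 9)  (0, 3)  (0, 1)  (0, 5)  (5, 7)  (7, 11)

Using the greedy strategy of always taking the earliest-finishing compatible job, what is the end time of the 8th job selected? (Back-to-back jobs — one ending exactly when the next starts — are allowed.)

25

By end time: (0,1), (0,3), (0,5), (5,7), (7,9), (7,11), (10,12), (12,16), (15,18), (19,20), (20,21), (22,25), (22,26).
Pick (0,1); next start ≥ 1 → (5,7); next start ≥ 7 → (7,9); next start ≥ 9 → (10,12); next start ≥ 12 → (12,16); next start ≥ 16 → (19,20); next start ≥ 20 → (20,21); next start ≥ 21 → (22,25).
Selected: (0,1) (5,7) (7,9) (10,12) (12,16) (19,20) (20,21) (22,25)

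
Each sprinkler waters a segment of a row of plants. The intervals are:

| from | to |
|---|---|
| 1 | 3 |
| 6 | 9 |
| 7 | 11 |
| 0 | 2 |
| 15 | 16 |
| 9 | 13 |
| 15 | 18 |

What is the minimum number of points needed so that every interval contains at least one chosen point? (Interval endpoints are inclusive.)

3

By right end: [0,2]  [1,3]  [6,9]  [7,11]  [9,13]  [15,16]  [15,18]
[0,2] uncovered → point at 2; [6,9] uncovered → point at 9; [15,16] uncovered → point at 16.
Points: 2, 9, 16 (3 total).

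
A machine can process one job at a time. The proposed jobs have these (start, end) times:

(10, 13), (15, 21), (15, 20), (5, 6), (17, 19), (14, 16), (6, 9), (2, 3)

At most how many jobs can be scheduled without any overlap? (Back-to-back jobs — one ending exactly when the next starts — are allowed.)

Order by finish time; keep every interval that doesn't clash with the previous kept one.
By end time: (2,3), (5,6), (6,9), (10,13), (14,16), (17,19), (15,20), (15,21).
Pick (2,3); next start ≥ 3 → (5,6); next start ≥ 6 → (6,9); next start ≥ 9 → (10,13); next start ≥ 13 → (14,16); next start ≥ 16 → (17,19).
Selected 6 jobs.

6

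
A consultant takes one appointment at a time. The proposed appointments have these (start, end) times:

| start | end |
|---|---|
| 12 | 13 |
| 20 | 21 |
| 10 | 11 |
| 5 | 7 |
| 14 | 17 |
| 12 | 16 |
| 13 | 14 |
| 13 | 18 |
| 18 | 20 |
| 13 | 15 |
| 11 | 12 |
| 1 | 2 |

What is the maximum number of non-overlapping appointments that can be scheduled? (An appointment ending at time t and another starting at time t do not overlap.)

9

Greedy by earliest finish: after sorting by end time, pick each interval compatible with the last pick.
Sorted by end: (1,2)  (5,7)  (10,11)  (11,12)  (12,13)  (13,14)  (13,15)  (12,16)  (14,17)  (13,18)  (18,20)  (20,21)
take (1,2); take (5,7); take (10,11); take (11,12); take (12,13); take (13,14); skip (12,16); take (14,17); take (18,20); take (20,21).
Selected 9 appointments.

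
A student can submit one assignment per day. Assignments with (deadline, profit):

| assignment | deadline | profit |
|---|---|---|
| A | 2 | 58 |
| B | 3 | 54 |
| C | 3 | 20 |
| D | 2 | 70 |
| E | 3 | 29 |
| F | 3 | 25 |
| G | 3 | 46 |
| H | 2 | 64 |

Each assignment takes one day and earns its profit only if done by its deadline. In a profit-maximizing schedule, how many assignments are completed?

3

Profit order: D=70 H=64 A=58 B=54 G=46 E=29 F=25 C=20
Assign: D→slot 2, H→slot 1, A skipped, B→slot 3, G skipped, E skipped, F skipped, C skipped.
Slots: [1:H] [2:D] [3:B]
3 of 8 scheduled.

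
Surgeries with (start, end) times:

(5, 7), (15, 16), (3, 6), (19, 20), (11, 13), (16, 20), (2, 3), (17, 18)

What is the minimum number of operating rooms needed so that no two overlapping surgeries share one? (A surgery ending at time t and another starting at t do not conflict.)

2

Events (time:±→running): 2:+→1 3:-→0 3:+→1 5:+→2 … peak 2.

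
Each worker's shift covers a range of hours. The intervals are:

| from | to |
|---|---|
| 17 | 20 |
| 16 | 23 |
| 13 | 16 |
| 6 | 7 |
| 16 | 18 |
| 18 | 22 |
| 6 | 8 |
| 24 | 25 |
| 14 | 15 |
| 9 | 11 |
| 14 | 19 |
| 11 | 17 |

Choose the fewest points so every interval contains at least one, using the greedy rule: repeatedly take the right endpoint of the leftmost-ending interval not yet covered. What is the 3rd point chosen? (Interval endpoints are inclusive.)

Process intervals by earliest right end; each time one isn't hit yet, stab at its right endpoint.
Sorted: [6,7] [6,8] [9,11] [14,15] [13,16] [11,17] [16,18] [14,19] [17,20] [18,22] [16,23] [24,25]
{[6,7],[6,8]} hit by 7; {[9,11]} hit by 11; {[14,15],[13,16],[11,17]} hit by 15; {[16,18],[14,19],[17,20],[18,22],[16,23]} hit by 18; {[24,25]} hit by 25.
Points: 7, 11, 15, 18, 25 (5 total).

15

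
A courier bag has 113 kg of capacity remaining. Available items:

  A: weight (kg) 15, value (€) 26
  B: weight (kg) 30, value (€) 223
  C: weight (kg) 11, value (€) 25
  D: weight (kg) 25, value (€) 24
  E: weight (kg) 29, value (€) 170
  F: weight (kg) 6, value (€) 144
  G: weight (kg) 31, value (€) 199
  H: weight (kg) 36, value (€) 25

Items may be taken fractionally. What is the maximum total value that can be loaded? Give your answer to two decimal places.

Greedy by value/weight ratio, highest first.
Order: F (144/6=24.00) > B (223/30=7.43) > G (199/31=6.42) > E (170/29=5.86) > C (25/11=2.27) > A (26/15=1.73) > D (24/25=0.96) > H (25/36=0.69)
Fill: take F (6 @ 144) → take B (30 @ 223) → take G (31 @ 199) → take E (29 @ 170) → take C (11 @ 25) → take 6/15 of A → 10.40; 113/113 used.
Total value = 771.40

771.40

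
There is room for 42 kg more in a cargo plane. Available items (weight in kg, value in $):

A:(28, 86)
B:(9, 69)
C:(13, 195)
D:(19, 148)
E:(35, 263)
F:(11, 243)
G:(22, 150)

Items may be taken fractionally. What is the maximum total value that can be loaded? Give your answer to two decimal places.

578.21

Ratios (sorted): F 22.09, C 15.00, D 7.79, B 7.67, E 7.51, G 6.82, A 3.07
take F (11 @ 243); take C (13 @ 195); take 18/19 of D → 140.21. Capacity used 42/42.
Total value = 578.21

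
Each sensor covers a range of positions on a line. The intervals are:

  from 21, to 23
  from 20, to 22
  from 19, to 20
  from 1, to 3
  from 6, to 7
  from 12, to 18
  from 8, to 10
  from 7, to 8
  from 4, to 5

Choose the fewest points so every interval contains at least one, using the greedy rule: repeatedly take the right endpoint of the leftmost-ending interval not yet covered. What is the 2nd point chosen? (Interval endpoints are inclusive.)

Sorted: [1,3] [4,5] [6,7] [7,8] [8,10] [12,18] [19,20] [20,22] [21,23]
{[1,3]} hit by 3; {[4,5]} hit by 5; {[6,7],[7,8]} hit by 7; {[8,10]} hit by 10; {[12,18]} hit by 18; {[19,20],[20,22]} hit by 20; {[21,23]} hit by 23.
Points: 3, 5, 7, 10, 18, 20, 23 (7 total).

5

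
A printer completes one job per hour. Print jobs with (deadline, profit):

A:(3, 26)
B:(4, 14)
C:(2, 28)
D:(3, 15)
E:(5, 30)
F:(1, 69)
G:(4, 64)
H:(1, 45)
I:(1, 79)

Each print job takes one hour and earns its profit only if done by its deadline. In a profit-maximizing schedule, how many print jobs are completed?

Sort by profit descending; place each in the latest free slot ≤ its deadline.
By profit: I(d1,79), F(d1,69), G(d4,64), H(d1,45), E(d5,30), C(d2,28), A(d3,26), D(d3,15), B(d4,14)
I→slot 1; F skipped; G→slot 4; H skipped; E→slot 5; C→slot 2; A→slot 3; D skipped; B skipped.
5 of 9 scheduled.

5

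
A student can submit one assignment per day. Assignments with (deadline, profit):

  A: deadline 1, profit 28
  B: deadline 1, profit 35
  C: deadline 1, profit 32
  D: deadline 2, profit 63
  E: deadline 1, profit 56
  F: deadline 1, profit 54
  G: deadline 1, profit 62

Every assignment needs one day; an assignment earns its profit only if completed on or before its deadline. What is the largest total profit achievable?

By profit: D(d2,63), G(d1,62), E(d1,56), F(d1,54), B(d1,35), C(d1,32), A(d1,28)
D→slot 2; G→slot 1; E skipped; F skipped; B skipped; C skipped; A skipped.
Profit = 62 + 63 = 125

125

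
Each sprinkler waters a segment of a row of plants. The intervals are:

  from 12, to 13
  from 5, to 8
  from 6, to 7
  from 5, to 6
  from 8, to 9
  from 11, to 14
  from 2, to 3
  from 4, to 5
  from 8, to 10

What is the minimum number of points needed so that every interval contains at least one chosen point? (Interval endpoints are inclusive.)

5

Sort by right endpoint; whenever an interval is uncovered, place a point at its right end.
Sorted: [2,3] [4,5] [5,6] [6,7] [5,8] [8,9] [8,10] [12,13] [11,14]
{[2,3]} hit by 3; {[4,5],[5,6]} hit by 5; {[6,7],[5,8]} hit by 7; {[8,9],[8,10]} hit by 9; {[12,13],[11,14]} hit by 13.
Points: 3, 5, 7, 9, 13 (5 total).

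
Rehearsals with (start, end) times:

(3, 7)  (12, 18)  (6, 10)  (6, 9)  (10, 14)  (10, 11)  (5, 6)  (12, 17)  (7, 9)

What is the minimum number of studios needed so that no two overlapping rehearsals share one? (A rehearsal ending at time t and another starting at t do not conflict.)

3

Count concurrent intervals with a sweep; the peak is the room count.
starts: [3, 5, 6, 6, 7, 10, 10, 12, 12]
ends:   [6, 7, 9, 9, 10, 11, 14, 17, 18]
s3→1 s5→2 e6→1 s6→2 s6→3  — peak 3.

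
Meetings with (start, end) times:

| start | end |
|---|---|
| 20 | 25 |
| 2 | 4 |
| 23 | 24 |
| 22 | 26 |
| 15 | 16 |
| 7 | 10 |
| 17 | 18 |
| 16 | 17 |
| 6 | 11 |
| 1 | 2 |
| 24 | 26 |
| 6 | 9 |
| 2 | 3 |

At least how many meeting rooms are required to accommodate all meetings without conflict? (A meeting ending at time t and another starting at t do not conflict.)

Count concurrent intervals with a sweep; the peak is the room count.
Events (time:±→running): 1:+→1 2:-→0 2:+→1 2:+→2 3:-→1 4:-→0 6:+→1 6:+→2 7:+→3 … peak 3.

3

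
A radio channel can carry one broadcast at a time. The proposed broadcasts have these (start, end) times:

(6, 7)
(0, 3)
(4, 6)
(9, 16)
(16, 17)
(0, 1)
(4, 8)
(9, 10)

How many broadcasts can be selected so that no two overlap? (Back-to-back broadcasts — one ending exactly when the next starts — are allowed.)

5

By end time: (0,1), (0,3), (4,6), (6,7), (4,8), (9,10), (9,16), (16,17).
Pick (0,1); next start ≥ 1 → (4,6); next start ≥ 6 → (6,7); next start ≥ 7 → (9,10); next start ≥ 10 → (16,17).
Selected 5 broadcasts.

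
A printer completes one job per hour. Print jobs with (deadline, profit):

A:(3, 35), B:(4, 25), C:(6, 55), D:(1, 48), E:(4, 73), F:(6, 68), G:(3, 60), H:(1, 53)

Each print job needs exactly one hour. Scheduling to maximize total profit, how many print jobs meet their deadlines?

Take jobs in profit order; each goes to the latest open slot no later than its deadline.
Profit order: E=73 F=68 G=60 C=55 H=53 D=48 A=35 B=25
Assign: E→slot 4, F→slot 6, G→slot 3, C→slot 5, H→slot 1, D skipped, A→slot 2, B skipped.
Slots: [1:H] [2:A] [3:G] [4:E] [5:C] [6:F]
6 of 8 scheduled.

6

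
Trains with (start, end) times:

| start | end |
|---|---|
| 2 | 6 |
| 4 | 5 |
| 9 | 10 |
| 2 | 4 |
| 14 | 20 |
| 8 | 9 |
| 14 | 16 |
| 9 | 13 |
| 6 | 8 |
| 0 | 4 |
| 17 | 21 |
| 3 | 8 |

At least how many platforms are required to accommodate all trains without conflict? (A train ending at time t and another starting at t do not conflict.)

4

starts: [0, 2, 2, 3, 4, 6, 8, 9, 9, 14, 14, 17]
ends:   [4, 4, 5, 6, 8, 8, 9, 10, 13, 16, 20, 21]
s0→1 s2→2 s2→3 s3→4  — peak 4.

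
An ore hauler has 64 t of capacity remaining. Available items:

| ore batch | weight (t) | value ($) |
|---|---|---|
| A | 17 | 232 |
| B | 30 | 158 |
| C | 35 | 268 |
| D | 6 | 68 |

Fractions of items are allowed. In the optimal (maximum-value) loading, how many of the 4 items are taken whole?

Sort by value per unit weight and fill in that order.
Order: A (232/17=13.65) > D (68/6=11.33) > C (268/35=7.66) > B (158/30=5.27)
Fill: take A (17 @ 232) → take D (6 @ 68) → take C (35 @ 268) → take 6/30 of B → 31.60; 64/64 used.
3 item(s) taken whole; one partial (take 6/30 of B).

3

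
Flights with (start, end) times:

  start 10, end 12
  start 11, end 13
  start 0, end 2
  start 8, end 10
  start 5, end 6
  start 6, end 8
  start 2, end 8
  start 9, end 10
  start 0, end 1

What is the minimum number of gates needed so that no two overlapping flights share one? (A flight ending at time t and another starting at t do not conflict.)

2

Count concurrent intervals with a sweep; the peak is the room count.
Events (time:±→running): 0:+→1 0:+→2 … peak 2.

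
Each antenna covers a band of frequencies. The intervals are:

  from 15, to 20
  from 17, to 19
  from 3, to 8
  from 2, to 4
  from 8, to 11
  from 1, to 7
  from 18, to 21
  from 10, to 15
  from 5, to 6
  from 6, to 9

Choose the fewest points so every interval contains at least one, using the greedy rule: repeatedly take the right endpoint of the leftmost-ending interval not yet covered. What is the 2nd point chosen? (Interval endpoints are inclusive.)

Process intervals by earliest right end; each time one isn't hit yet, stab at its right endpoint.
By right end: [2,4]  [5,6]  [1,7]  [3,8]  [6,9]  [8,11]  [10,15]  [17,19]  [15,20]  [18,21]
[2,4] uncovered → point at 4; [5,6] uncovered → point at 6; [8,11] uncovered → point at 11; [17,19] uncovered → point at 19.
Points: 4, 6, 11, 19 (4 total).

6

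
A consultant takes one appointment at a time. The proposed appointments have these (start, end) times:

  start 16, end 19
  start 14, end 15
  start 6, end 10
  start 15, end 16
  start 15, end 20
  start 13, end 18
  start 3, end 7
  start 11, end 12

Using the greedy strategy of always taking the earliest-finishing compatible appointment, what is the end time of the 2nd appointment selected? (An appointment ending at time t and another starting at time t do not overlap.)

12

Order by finish time; keep every interval that doesn't clash with the previous kept one.
By end time: (3,7), (6,10), (11,12), (14,15), (15,16), (13,18), (16,19), (15,20).
Pick (3,7); next start ≥ 7 → (11,12); next start ≥ 12 → (14,15); next start ≥ 15 → (15,16); next start ≥ 16 → (16,19).
Selected: (3,7) (11,12) (14,15) (15,16) (16,19)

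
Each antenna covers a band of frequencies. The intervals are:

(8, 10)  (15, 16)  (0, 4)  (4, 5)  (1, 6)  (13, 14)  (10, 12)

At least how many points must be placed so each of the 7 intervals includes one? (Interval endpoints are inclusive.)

Sort by right endpoint; whenever an interval is uncovered, place a point at its right end.
Sorted: [0,4] [4,5] [1,6] [8,10] [10,12] [13,14] [15,16]
{[0,4],[4,5],[1,6]} hit by 4; {[8,10],[10,12]} hit by 10; {[13,14]} hit by 14; {[15,16]} hit by 16.
Points: 4, 10, 14, 16 (4 total).

4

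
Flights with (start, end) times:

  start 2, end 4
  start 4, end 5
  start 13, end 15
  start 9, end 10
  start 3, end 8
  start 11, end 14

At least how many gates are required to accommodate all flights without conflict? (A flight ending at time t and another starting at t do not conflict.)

The answer is the maximum number of intervals overlapping at any instant.
Events (time:±→running): 2:+→1 3:+→2 … peak 2.

2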